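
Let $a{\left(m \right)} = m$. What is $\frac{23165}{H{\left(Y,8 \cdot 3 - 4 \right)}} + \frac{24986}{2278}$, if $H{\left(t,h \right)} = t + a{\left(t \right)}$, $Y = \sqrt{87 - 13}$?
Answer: $\frac{12493}{1139} + \frac{23165 \sqrt{74}}{148} \approx 1357.4$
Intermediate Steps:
$Y = \sqrt{74} \approx 8.6023$
$H{\left(t,h \right)} = 2 t$ ($H{\left(t,h \right)} = t + t = 2 t$)
$\frac{23165}{H{\left(Y,8 \cdot 3 - 4 \right)}} + \frac{24986}{2278} = \frac{23165}{2 \sqrt{74}} + \frac{24986}{2278} = 23165 \frac{\sqrt{74}}{148} + 24986 \cdot \frac{1}{2278} = \frac{23165 \sqrt{74}}{148} + \frac{12493}{1139} = \frac{12493}{1139} + \frac{23165 \sqrt{74}}{148}$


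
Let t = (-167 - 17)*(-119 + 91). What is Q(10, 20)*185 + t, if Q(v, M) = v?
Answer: 7002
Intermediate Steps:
t = 5152 (t = -184*(-28) = 5152)
Q(10, 20)*185 + t = 10*185 + 5152 = 1850 + 5152 = 7002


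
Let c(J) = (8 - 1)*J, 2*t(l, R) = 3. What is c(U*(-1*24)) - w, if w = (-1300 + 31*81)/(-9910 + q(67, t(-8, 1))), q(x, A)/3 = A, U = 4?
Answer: -13310570/19811 ≈ -671.88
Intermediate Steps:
t(l, R) = 3/2 (t(l, R) = (½)*3 = 3/2)
q(x, A) = 3*A
c(J) = 7*J
w = -2422/19811 (w = (-1300 + 31*81)/(-9910 + 3*(3/2)) = (-1300 + 2511)/(-9910 + 9/2) = 1211/(-19811/2) = 1211*(-2/19811) = -2422/19811 ≈ -0.12226)
c(U*(-1*24)) - w = 7*(4*(-1*24)) - 1*(-2422/19811) = 7*(4*(-24)) + 2422/19811 = 7*(-96) + 2422/19811 = -672 + 2422/19811 = -13310570/19811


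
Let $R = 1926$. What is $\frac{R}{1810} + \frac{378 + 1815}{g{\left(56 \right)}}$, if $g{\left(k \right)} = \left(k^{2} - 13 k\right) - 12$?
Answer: $\frac{4292013}{2168380} \approx 1.9794$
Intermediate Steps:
$g{\left(k \right)} = -12 + k^{2} - 13 k$
$\frac{R}{1810} + \frac{378 + 1815}{g{\left(56 \right)}} = \frac{1926}{1810} + \frac{378 + 1815}{-12 + 56^{2} - 728} = 1926 \cdot \frac{1}{1810} + \frac{2193}{-12 + 3136 - 728} = \frac{963}{905} + \frac{2193}{2396} = \frac{4292013}{2168380}$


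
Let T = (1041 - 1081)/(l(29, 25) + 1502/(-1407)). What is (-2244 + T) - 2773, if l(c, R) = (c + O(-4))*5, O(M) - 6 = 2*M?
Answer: -945474811/188443 ≈ -5017.3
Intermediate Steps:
O(M) = 6 + 2*M
l(c, R) = -10 + 5*c (l(c, R) = (c + (6 + 2*(-4)))*5 = (c + (6 - 8))*5 = (c - 2)*5 = (-2 + c)*5 = -10 + 5*c)
T = -56280/188443 (T = (1041 - 1081)/((-10 + 5*29) + 1502/(-1407)) = -40/((-10 + 145) + 1502*(-1/1407)) = -40/(135 - 1502/1407) = -40/188443/1407 = -40*1407/188443 = -56280/188443 ≈ -0.29866)
(-2244 + T) - 2773 = (-2244 - 56280/188443) - 2773 = -422922372/188443 - 2773 = -945474811/188443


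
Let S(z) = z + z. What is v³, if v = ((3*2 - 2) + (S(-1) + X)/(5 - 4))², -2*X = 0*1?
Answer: 64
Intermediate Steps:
S(z) = 2*z
X = 0 (X = -0 = -½*0 = 0)
v = 4 (v = ((3*2 - 2) + (2*(-1) + 0)/(5 - 4))² = ((6 - 2) + (-2 + 0)/1)² = (4 - 2*1)² = (4 - 2)² = 2² = 4)
v³ = 4³ = 64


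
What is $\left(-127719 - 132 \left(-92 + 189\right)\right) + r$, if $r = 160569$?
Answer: $20046$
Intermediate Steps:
$\left(-127719 - 132 \left(-92 + 189\right)\right) + r = \left(-127719 - 132 \left(-92 + 189\right)\right) + 160569 = \left(-127719 - 12804\right) + 160569 = -140523 + 160569 = 20046$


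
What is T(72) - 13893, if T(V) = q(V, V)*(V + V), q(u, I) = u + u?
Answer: 6843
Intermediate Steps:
q(u, I) = 2*u
T(V) = 4*V² (T(V) = (2*V)*(V + V) = (2*V)*(2*V) = 4*V²)
T(72) - 13893 = 4*72² - 13893 = 4*5184 - 13893 = 20736 - 13893 = 6843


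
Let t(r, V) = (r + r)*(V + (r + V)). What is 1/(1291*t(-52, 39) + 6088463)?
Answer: 1/2597599 ≈ 3.8497e-7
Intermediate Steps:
t(r, V) = 2*r*(r + 2*V) (t(r, V) = (2*r)*(V + (V + r)) = (2*r)*(r + 2*V) = 2*r*(r + 2*V))
1/(1291*t(-52, 39) + 6088463) = 1/(1291*(2*(-52)*(-52 + 2*39)) + 6088463) = 1/(1291*(2*(-52)*(-52 + 78)) + 6088463) = 1/(1291*(2*(-52)*26) + 6088463) = 1/(1291*(-2704) + 6088463) = 1/(-3490864 + 6088463) = 1/2597599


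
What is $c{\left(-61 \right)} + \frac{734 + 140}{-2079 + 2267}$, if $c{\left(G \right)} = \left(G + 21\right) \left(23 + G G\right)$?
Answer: $- \frac{14077003}{94} \approx -1.4976 \cdot 10^{5}$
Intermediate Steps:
$c{\left(G \right)} = \left(21 + G\right) \left(23 + G^{2}\right)$
$c{\left(-61 \right)} + \frac{734 + 140}{-2079 + 2267} = \left(483 + \left(-61\right)^{3} + 21 \left(-61\right)^{2} + 23 \left(-61\right)\right) + \frac{734 + 140}{-2079 + 2267} = \left(483 - 226981 + 21 \cdot 3721 - 1403\right) + \frac{874}{188} = \left(483 - 226981 + 78141 - 1403\right) + 874 \cdot \frac{1}{188} = -149760 + \frac{437}{94} = - \frac{14077003}{94}$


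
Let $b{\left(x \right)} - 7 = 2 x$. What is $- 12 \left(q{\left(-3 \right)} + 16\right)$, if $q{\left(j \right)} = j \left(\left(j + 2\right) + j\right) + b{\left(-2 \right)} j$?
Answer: $-228$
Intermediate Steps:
$b{\left(x \right)} = 7 + 2 x$
$q{\left(j \right)} = 3 j + j \left(2 + 2 j\right)$ ($q{\left(j \right)} = j \left(\left(j + 2\right) + j\right) + \left(7 + 2 \left(-2\right)\right) j = j \left(\left(2 + j\right) + j\right) + \left(7 - 4\right) j = j \left(2 + 2 j\right) + 3 j = 3 j + j \left(2 + 2 j\right)$)
$- 12 \left(q{\left(-3 \right)} + 16\right) = - 12 \left(- 3 \left(5 + 2 \left(-3\right)\right) + 16\right) = - 12 \left(- 3 \left(5 - 6\right) + 16\right) = - 12 \left(\left(-3\right) \left(-1\right) + 16\right) = - 12 \left(3 + 16\right) = \left(-12\right) 19 = -228$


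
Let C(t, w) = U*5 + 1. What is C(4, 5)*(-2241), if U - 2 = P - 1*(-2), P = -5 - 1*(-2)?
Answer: -13446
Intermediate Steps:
P = -3 (P = -5 + 2 = -3)
U = 1 (U = 2 + (-3 - 1*(-2)) = 2 + (-3 + 2) = 2 - 1 = 1)
C(t, w) = 6 (C(t, w) = 1*5 + 1 = 5 + 1 = 6)
C(4, 5)*(-2241) = 6*(-2241) = -13446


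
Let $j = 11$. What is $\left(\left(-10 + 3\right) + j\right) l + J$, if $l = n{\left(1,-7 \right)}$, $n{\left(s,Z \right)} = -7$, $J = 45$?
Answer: $17$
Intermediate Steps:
$l = -7$
$\left(\left(-10 + 3\right) + j\right) l + J = \left(\left(-10 + 3\right) + 11\right) \left(-7\right) + 45 = \left(-7 + 11\right) \left(-7\right) + 45 = 4 \left(-7\right) + 45 = -28 + 45 = 17$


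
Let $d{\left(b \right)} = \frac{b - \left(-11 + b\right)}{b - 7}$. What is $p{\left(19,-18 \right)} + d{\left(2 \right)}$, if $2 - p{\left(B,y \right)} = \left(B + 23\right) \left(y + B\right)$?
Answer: $- \frac{211}{5} \approx -42.2$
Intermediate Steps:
$d{\left(b \right)} = \frac{11}{-7 + b}$
$p{\left(B,y \right)} = 2 - \left(23 + B\right) \left(B + y\right)$ ($p{\left(B,y \right)} = 2 - \left(B + 23\right) \left(y + B\right) = 2 - \left(23 + B\right) \left(B + y\right)$)
$p{\left(19,-18 \right)} + d{\left(2 \right)} = \left(2 - 19^{2} - 437 - -414 - 19 \left(-18\right)\right) + \frac{11}{-7 + 2} = \left(2 - 361 - 437 + 414 + 342\right) + \frac{11}{-5} = \left(2 - 361 - 437 + 414 + 342\right) + 11 \left(- \frac{1}{5}\right) = -40 - \frac{11}{5} = - \frac{211}{5}$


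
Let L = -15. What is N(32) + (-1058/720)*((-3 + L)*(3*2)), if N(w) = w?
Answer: 1907/10 ≈ 190.70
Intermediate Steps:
N(32) + (-1058/720)*((-3 + L)*(3*2)) = 32 + (-1058/720)*((-3 - 15)*(3*2)) = 32 + (-1058*1/720)*(-18*6) = 32 - 529/360*(-108) = 32 + 1587/10 = 1907/10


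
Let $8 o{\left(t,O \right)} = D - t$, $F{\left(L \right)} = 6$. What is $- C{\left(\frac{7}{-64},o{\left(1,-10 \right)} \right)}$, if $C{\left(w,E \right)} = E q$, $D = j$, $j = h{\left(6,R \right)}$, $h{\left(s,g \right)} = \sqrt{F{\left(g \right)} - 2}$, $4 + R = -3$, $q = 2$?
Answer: $- \frac{1}{4} \approx -0.25$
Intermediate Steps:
$R = -7$ ($R = -4 - 3 = -7$)
$h{\left(s,g \right)} = 2$ ($h{\left(s,g \right)} = \sqrt{6 - 2} = \sqrt{4} = 2$)
$j = 2$
$D = 2$
$o{\left(t,O \right)} = \frac{1}{4} - \frac{t}{8}$ ($o{\left(t,O \right)} = \frac{2 - t}{8} = \frac{1}{4} - \frac{t}{8}$)
$C{\left(w,E \right)} = 2 E$ ($C{\left(w,E \right)} = E 2 = 2 E$)
$- C{\left(\frac{7}{-64},o{\left(1,-10 \right)} \right)} = - 2 \left(\frac{1}{4} - \frac{1}{8}\right) = - \frac{2}{8} = \left(-1\right) \frac{1}{4} = - \frac{1}{4}$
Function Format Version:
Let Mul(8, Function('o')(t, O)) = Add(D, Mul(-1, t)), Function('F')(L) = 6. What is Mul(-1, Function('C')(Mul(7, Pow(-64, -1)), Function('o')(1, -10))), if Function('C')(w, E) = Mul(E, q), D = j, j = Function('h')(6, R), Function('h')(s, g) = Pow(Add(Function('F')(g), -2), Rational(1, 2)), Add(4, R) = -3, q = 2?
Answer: Rational(-1, 4) ≈ -0.25000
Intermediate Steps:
R = -7 (R = Add(-4, -3) = -7)
Function('h')(s, g) = 2 (Function('h')(s, g) = Pow(Add(6, -2), Rational(1, 2)) = Pow(4, Rational(1, 2)) = 2)
j = 2
D = 2
Function('o')(t, O) = Add(Rational(1, 4), Mul(Rational(-1, 8), t)) (Function('o')(t, O) = Mul(Rational(1, 8), Add(2, Mul(-1, t))) = Add(Rational(1, 4), Mul(Rational(-1, 8), t)))
Function('C')(w, E) = Mul(2, E) (Function('C')(w, E) = Mul(E, 2) = Mul(2, E))
Mul(-1, Function('C')(Mul(7, Pow(-64, -1)), Function('o')(1, -10))) = Mul(-1, Mul(2, Add(Rational(1, 4), Mul(Rational(-1, 8), 1)))) = Mul(-1, Mul(2, Add(Rational(1, 4), Rational(-1, 8)))) = Mul(-1, Mul(2, Rational(1, 8))) = Mul(-1, Rational(1, 4)) = Rational(-1, 4)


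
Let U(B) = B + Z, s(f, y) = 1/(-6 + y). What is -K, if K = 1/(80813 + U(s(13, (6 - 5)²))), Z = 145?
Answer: -5/404789 ≈ -1.2352e-5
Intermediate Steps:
U(B) = 145 + B (U(B) = B + 145 = 145 + B)
K = 5/404789 (K = 1/(80813 + (145 + 1/(-6 + (6 - 5)²))) = 1/(80813 + (145 + 1/(-6 + 1²))) = 1/(80813 + (145 + 1/(-6 + 1))) = 1/(80813 + (145 + 1/(-5))) = 1/(80813 + (145 - ⅕)) = 1/(80813 + 724/5) = 1/(404789/5) = 5/404789 ≈ 1.2352e-5)
-K = -1*5/404789 = -5/404789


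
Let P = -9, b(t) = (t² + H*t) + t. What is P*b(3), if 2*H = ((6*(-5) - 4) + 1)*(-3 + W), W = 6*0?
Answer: -2889/2 ≈ -1444.5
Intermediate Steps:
W = 0
H = 99/2 (H = (((6*(-5) - 4) + 1)*(-3 + 0))/2 = (((-30 - 4) + 1)*(-3))/2 = ((-34 + 1)*(-3))/2 = (-33*(-3))/2 = (½)*99 = 99/2 ≈ 49.500)
b(t) = t² + 101*t/2 (b(t) = (t² + 99*t/2) + t = t² + 101*t/2)
P*b(3) = -9*3*(101 + 2*3)/2 = -9*3*(101 + 6)/2 = -9*3*107/2 = -9*321/2 = -2889/2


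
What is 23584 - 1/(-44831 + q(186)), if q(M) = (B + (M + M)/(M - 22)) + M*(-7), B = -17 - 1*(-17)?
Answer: 44605834281/1891360 ≈ 23584.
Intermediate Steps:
B = 0 (B = -17 + 17 = 0)
q(M) = -7*M + 2*M/(-22 + M) (q(M) = (0 + (M + M)/(M - 22)) + M*(-7) = (0 + (2*M)/(-22 + M)) - 7*M = (0 + 2*M/(-22 + M)) - 7*M = 2*M/(-22 + M) - 7*M = -7*M + 2*M/(-22 + M))
23584 - 1/(-44831 + q(186)) = 23584 - 1/(-44831 + 186*(156 - 7*186)/(-22 + 186)) = 23584 - 1/(-44831 + 186*(156 - 1302)/164) = 23584 - 1/(-44831 + 186*(1/164)*(-1146)) = 23584 - 1/(-44831 - 53289/41) = 23584 - 1/(-1891360/41) = 23584 - 1*(-41/1891360) = 23584 + 41/1891360 = 44605834281/1891360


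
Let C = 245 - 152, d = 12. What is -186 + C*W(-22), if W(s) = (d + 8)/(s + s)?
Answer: -2511/11 ≈ -228.27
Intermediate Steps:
C = 93
W(s) = 10/s (W(s) = (12 + 8)/(s + s) = 20/((2*s)) = 20*(1/(2*s)) = 10/s)
-186 + C*W(-22) = -186 + 93*(10/(-22)) = -186 + 93*(10*(-1/22)) = -186 + 93*(-5/11) = -186 - 465/11 = -2511/11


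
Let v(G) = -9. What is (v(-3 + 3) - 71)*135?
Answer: -10800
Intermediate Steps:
(v(-3 + 3) - 71)*135 = (-9 - 71)*135 = -80*135 = -10800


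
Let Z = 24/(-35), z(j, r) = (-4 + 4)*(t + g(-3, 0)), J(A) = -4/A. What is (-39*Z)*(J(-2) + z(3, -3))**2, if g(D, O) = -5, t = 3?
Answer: 3744/35 ≈ 106.97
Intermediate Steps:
z(j, r) = 0 (z(j, r) = (-4 + 4)*(3 - 5) = 0*(-2) = 0)
Z = -24/35 (Z = 24*(-1/35) = -24/35 ≈ -0.68571)
(-39*Z)*(J(-2) + z(3, -3))**2 = (-39*(-24/35))*(-4/(-2) + 0)**2 = 936*(-4*(-1/2) + 0)**2/35 = 936*(2 + 0)**2/35 = (936/35)*2**2 = (936/35)*4 = 3744/35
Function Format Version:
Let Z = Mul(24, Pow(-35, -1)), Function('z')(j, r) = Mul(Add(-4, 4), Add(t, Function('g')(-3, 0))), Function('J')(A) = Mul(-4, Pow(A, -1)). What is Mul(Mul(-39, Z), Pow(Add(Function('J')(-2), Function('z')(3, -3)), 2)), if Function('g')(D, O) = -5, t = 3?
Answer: Rational(3744, 35) ≈ 106.97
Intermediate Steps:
Function('z')(j, r) = 0 (Function('z')(j, r) = Mul(Add(-4, 4), Add(3, -5)) = Mul(0, -2) = 0)
Z = Rational(-24, 35) (Z = Mul(24, Rational(-1, 35)) = Rational(-24, 35) ≈ -0.68571)
Mul(Mul(-39, Z), Pow(Add(Function('J')(-2), Function('z')(3, -3)), 2)) = Mul(Mul(-39, Rational(-24, 35)), Pow(Add(Mul(-4, Pow(-2, -1)), 0), 2)) = Mul(Rational(936, 35), Pow(Add(Mul(-4, Rational(-1, 2)), 0), 2)) = Mul(Rational(936, 35), Pow(Add(2, 0), 2)) = Mul(Rational(936, 35), Pow(2, 2)) = Mul(Rational(936, 35), 4) = Rational(3744, 35)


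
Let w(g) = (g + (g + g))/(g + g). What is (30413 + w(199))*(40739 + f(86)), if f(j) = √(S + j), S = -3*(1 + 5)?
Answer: 2478112631/2 + 60829*√17 ≈ 1.2393e+9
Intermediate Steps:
S = -18 (S = -3*6 = -18)
f(j) = √(-18 + j)
w(g) = 3/2 (w(g) = (g + 2*g)/((2*g)) = (3*g)*(1/(2*g)) = 3/2)
(30413 + w(199))*(40739 + f(86)) = (30413 + 3/2)*(40739 + √(-18 + 86)) = 60829*(40739 + √68)/2 = 60829*(40739 + 2*√17)/2 = 2478112631/2 + 60829*√17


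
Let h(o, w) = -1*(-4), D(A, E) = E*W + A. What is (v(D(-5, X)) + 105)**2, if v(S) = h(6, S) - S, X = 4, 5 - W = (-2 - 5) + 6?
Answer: 8100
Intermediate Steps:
W = 6 (W = 5 - ((-2 - 5) + 6) = 5 - (-7 + 6) = 5 - 1*(-1) = 5 + 1 = 6)
D(A, E) = A + 6*E (D(A, E) = E*6 + A = 6*E + A = A + 6*E)
h(o, w) = 4
v(S) = 4 - S
(v(D(-5, X)) + 105)**2 = ((4 - (-5 + 6*4)) + 105)**2 = ((4 - (-5 + 24)) + 105)**2 = ((4 - 1*19) + 105)**2 = ((4 - 19) + 105)**2 = (-15 + 105)**2 = 90**2 = 8100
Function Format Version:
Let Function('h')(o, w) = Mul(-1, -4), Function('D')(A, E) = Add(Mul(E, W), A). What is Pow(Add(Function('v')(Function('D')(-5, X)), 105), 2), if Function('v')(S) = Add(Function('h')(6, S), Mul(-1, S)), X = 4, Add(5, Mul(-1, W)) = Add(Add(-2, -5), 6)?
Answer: 8100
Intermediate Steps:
W = 6 (W = Add(5, Mul(-1, Add(Add(-2, -5), 6))) = Add(5, Mul(-1, Add(-7, 6))) = Add(5, Mul(-1, -1)) = Add(5, 1) = 6)
Function('D')(A, E) = Add(A, Mul(6, E)) (Function('D')(A, E) = Add(Mul(E, 6), A) = Add(Mul(6, E), A) = Add(A, Mul(6, E)))
Function('h')(o, w) = 4
Function('v')(S) = Add(4, Mul(-1, S))
Pow(Add(Function('v')(Function('D')(-5, X)), 105), 2) = Pow(Add(Add(4, Mul(-1, Add(-5, Mul(6, 4)))), 105), 2) = Pow(Add(Add(4, Mul(-1, Add(-5, 24))), 105), 2) = Pow(Add(Add(4, Mul(-1, 19)), 105), 2) = Pow(Add(Add(4, -19), 105), 2) = Pow(Add(-15, 105), 2) = Pow(90, 2) = 8100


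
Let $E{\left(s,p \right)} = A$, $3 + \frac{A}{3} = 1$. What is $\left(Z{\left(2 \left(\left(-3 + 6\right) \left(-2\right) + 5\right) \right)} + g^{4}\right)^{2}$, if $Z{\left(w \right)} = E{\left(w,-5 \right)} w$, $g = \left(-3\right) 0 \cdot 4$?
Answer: $144$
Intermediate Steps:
$A = -6$ ($A = -9 + 3 \cdot 1 = -9 + 3 = -6$)
$E{\left(s,p \right)} = -6$
$g = 0$ ($g = 0 \cdot 4 = 0$)
$Z{\left(w \right)} = - 6 w$
$\left(Z{\left(2 \left(\left(-3 + 6\right) \left(-2\right) + 5\right) \right)} + g^{4}\right)^{2} = \left(- 6 \cdot 2 \left(\left(-3 + 6\right) \left(-2\right) + 5\right) + 0^{4}\right)^{2} = \left(- 6 \cdot 2 \left(3 \left(-2\right) + 5\right) + 0\right)^{2} = \left(- 6 \cdot 2 \left(-6 + 5\right) + 0\right)^{2} = \left(- 6 \cdot 2 \left(-1\right) + 0\right)^{2} = \left(\left(-6\right) \left(-2\right) + 0\right)^{2} = \left(12 + 0\right)^{2} = 12^{2} = 144$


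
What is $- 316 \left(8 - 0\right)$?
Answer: $-2528$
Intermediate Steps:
$- 316 \left(8 - 0\right) = - 316 \left(8 + 0\right) = \left(-316\right) 8 = -2528$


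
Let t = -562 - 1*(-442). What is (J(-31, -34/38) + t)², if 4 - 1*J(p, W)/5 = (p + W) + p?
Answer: 16605625/361 ≈ 45999.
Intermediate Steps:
t = -120 (t = -562 + 442 = -120)
J(p, W) = 20 - 10*p - 5*W (J(p, W) = 20 - 5*((p + W) + p) = 20 - 5*((W + p) + p) = 20 - 5*(W + 2*p) = 20 + (-10*p - 5*W) = 20 - 10*p - 5*W)
(J(-31, -34/38) + t)² = ((20 - 10*(-31) - (-170)/38) - 120)² = ((20 + 310 - (-170)/38) - 120)² = ((20 + 310 - 5*(-17/19)) - 120)² = ((20 + 310 + 85/19) - 120)² = (6355/19 - 120)² = (4075/19)² = 16605625/361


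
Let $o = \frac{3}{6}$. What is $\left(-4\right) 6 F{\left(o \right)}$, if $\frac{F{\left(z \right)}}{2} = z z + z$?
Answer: $-36$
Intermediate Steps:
$o = \frac{1}{2}$ ($o = 3 \cdot \frac{1}{6} = \frac{1}{2} \approx 0.5$)
$F{\left(z \right)} = 2 z + 2 z^{2}$ ($F{\left(z \right)} = 2 \left(z z + z\right) = 2 \left(z^{2} + z\right) = 2 \left(z + z^{2}\right) = 2 z + 2 z^{2}$)
$\left(-4\right) 6 F{\left(o \right)} = \left(-4\right) 6 \cdot 2 \cdot \frac{1}{2} \left(1 + \frac{1}{2}\right) = - 24 \cdot 2 \cdot \frac{1}{2} \cdot \frac{3}{2} = \left(-24\right) \frac{3}{2} = -36$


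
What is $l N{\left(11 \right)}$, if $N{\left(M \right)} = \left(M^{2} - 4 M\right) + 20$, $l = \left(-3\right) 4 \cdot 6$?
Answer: $-6984$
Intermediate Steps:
$l = -72$ ($l = \left(-12\right) 6 = -72$)
$N{\left(M \right)} = 20 + M^{2} - 4 M$
$l N{\left(11 \right)} = - 72 \left(20 + 11^{2} - 44\right) = - 72 \left(20 + 121 - 44\right) = \left(-72\right) 97 = -6984$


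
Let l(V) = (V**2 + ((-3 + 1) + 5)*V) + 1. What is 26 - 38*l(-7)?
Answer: -1076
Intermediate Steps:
l(V) = 1 + V**2 + 3*V (l(V) = (V**2 + (-2 + 5)*V) + 1 = (V**2 + 3*V) + 1 = 1 + V**2 + 3*V)
26 - 38*l(-7) = 26 - 38*(1 + (-7)**2 + 3*(-7)) = 26 - 38*(1 + 49 - 21) = 26 - 38*29 = 26 - 1102 = -1076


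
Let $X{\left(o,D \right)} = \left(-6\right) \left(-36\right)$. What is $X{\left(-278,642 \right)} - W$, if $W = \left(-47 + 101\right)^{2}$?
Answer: $-2700$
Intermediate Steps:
$W = 2916$ ($W = 54^{2} = 2916$)
$X{\left(o,D \right)} = 216$
$X{\left(-278,642 \right)} - W = 216 - 2916 = -2700$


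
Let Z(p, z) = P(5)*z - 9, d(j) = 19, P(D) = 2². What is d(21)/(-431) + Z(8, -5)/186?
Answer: -16033/80166 ≈ -0.20000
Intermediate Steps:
P(D) = 4
Z(p, z) = -9 + 4*z (Z(p, z) = 4*z - 9 = -9 + 4*z)
d(21)/(-431) + Z(8, -5)/186 = 19/(-431) + (-9 + 4*(-5))/186 = 19*(-1/431) + (-9 - 20)*(1/186) = -19/431 - 29*1/186 = -19/431 - 29/186 = -16033/80166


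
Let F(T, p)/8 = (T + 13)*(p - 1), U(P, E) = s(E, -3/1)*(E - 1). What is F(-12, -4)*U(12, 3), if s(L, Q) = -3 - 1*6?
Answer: 720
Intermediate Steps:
s(L, Q) = -9 (s(L, Q) = -3 - 6 = -9)
U(P, E) = 9 - 9*E (U(P, E) = -9*(E - 1) = -9*(-1 + E) = 9 - 9*E)
F(T, p) = 8*(-1 + p)*(13 + T) (F(T, p) = 8*((T + 13)*(p - 1)) = 8*((13 + T)*(-1 + p)) = 8*((-1 + p)*(13 + T)) = 8*(-1 + p)*(13 + T))
F(-12, -4)*U(12, 3) = (-104 - 8*(-12) + 104*(-4) + 8*(-12)*(-4))*(9 - 9*3) = (-104 + 96 - 416 + 384)*(9 - 27) = -40*(-18) = 720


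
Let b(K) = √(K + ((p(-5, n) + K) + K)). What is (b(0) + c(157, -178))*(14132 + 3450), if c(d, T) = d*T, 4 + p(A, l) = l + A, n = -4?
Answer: -491346572 + 17582*I*√13 ≈ -4.9135e+8 + 63393.0*I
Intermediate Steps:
p(A, l) = -4 + A + l (p(A, l) = -4 + (l + A) = -4 + (A + l) = -4 + A + l)
c(d, T) = T*d
b(K) = √(-13 + 3*K) (b(K) = √(K + (((-4 - 5 - 4) + K) + K)) = √(K + ((-13 + K) + K)) = √(K + (-13 + 2*K)) = √(-13 + 3*K))
(b(0) + c(157, -178))*(14132 + 3450) = (√(-13 + 3*0) - 178*157)*(14132 + 3450) = (√(-13 + 0) - 27946)*17582 = (√(-13) - 27946)*17582 = (I*√13 - 27946)*17582 = (-27946 + I*√13)*17582 = -491346572 + 17582*I*√13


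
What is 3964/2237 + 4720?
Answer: 10562604/2237 ≈ 4721.8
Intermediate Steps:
3964/2237 + 4720 = 10562604/2237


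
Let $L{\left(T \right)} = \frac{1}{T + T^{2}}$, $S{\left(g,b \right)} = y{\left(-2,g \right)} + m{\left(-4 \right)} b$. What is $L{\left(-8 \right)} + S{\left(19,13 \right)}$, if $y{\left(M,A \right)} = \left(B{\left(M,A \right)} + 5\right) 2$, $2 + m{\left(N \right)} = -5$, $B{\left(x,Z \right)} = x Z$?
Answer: $- \frac{8791}{56} \approx -156.98$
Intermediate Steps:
$B{\left(x,Z \right)} = Z x$
$m{\left(N \right)} = -7$ ($m{\left(N \right)} = -2 - 5 = -7$)
$y{\left(M,A \right)} = 10 + 2 A M$ ($y{\left(M,A \right)} = \left(A M + 5\right) 2 = \left(5 + A M\right) 2 = 10 + 2 A M$)
$S{\left(g,b \right)} = 10 - 7 b - 4 g$ ($S{\left(g,b \right)} = \left(10 + 2 g \left(-2\right)\right) - 7 b = \left(10 - 4 g\right) - 7 b = 10 - 7 b - 4 g$)
$L{\left(-8 \right)} + S{\left(19,13 \right)} = \frac{1}{\left(-8\right) \left(1 - 8\right)} - 157 = - \frac{1}{8 \left(-7\right)} - 157 = \left(- \frac{1}{8}\right) \left(- \frac{1}{7}\right) - 157 = \frac{1}{56} - 157 = - \frac{8791}{56}$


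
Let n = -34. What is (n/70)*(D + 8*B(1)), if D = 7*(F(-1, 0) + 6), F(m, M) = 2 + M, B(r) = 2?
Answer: -1224/35 ≈ -34.971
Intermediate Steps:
D = 56 (D = 7*((2 + 0) + 6) = 7*(2 + 6) = 7*8 = 56)
(n/70)*(D + 8*B(1)) = (-34/70)*(56 + 8*2) = (-34*1/70)*(56 + 16) = -17/35*72 = -1224/35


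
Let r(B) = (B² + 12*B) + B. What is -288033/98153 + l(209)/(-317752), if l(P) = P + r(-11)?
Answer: -91541416427/31188312056 ≈ -2.9351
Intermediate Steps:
r(B) = B² + 13*B
l(P) = -22 + P (l(P) = P - 11*(13 - 11) = P - 11*2 = P - 22 = -22 + P)
-288033/98153 + l(209)/(-317752) = -288033/98153 + (-22 + 209)/(-317752) = -288033*1/98153 + 187*(-1/317752) = -288033/98153 - 187/317752 = -91541416427/31188312056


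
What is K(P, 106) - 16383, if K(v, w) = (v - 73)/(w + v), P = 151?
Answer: -4210353/257 ≈ -16383.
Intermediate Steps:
K(v, w) = (-73 + v)/(v + w)
K(P, 106) - 16383 = (-73 + 151)/(151 + 106) - 16383 = 78/257 - 16383 = -4210353/257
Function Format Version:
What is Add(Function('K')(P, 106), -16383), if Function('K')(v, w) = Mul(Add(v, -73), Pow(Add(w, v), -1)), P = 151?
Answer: Rational(-4210353, 257) ≈ -16383.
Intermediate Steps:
Function('K')(v, w) = Mul(Pow(Add(v, w), -1), Add(-73, v)) (Function('K')(v, w) = Mul(Add(-73, v), Pow(Add(v, w), -1)) = Mul(Pow(Add(v, w), -1), Add(-73, v)))
Add(Function('K')(P, 106), -16383) = Add(Mul(Pow(Add(151, 106), -1), Add(-73, 151)), -16383) = Add(Mul(Pow(257, -1), 78), -16383) = Add(Mul(Rational(1, 257), 78), -16383) = Add(Rational(78, 257), -16383) = Rational(-4210353, 257)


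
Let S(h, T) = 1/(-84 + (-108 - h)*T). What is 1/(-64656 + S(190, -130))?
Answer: -38656/2499342335 ≈ -1.5466e-5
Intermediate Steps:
S(h, T) = 1/(-84 + T*(-108 - h))
1/(-64656 + S(190, -130)) = 1/(-64656 - 1/(84 + 108*(-130) - 130*190)) = 1/(-64656 - 1/(84 - 14040 - 24700)) = 1/(-64656 - 1/(-38656)) = 1/(-64656 - 1*(-1/38656)) = 1/(-64656 + 1/38656) = 1/(-2499342335/38656) = -38656/2499342335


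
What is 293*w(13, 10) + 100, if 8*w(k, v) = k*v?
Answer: 19445/4 ≈ 4861.3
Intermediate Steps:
w(k, v) = k*v/8 (w(k, v) = (k*v)/8 = k*v/8)
293*w(13, 10) + 100 = 293*((1/8)*13*10) + 100 = 293*(65/4) + 100 = 19045/4 + 100 = 19445/4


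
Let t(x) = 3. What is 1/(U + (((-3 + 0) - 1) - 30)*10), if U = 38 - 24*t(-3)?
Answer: -1/374 ≈ -0.0026738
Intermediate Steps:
U = -34 (U = 38 - 24*3 = 38 - 72 = -34)
1/(U + (((-3 + 0) - 1) - 30)*10) = 1/(-34 + (((-3 + 0) - 1) - 30)*10) = 1/(-34 + ((-3 - 1) - 30)*10) = 1/(-34 + (-4 - 30)*10) = 1/(-34 - 34*10) = 1/(-34 - 340) = 1/(-374) = -1/374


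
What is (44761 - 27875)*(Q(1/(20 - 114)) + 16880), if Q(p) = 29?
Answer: 285525374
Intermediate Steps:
(44761 - 27875)*(Q(1/(20 - 114)) + 16880) = (44761 - 27875)*(29 + 16880) = 16886*16909 = 285525374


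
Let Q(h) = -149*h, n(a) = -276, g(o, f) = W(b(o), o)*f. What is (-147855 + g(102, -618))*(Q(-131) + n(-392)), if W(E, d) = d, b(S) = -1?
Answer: -4058175513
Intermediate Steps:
g(o, f) = f*o (g(o, f) = o*f = f*o)
(-147855 + g(102, -618))*(Q(-131) + n(-392)) = (-147855 - 618*102)*(-149*(-131) - 276) = (-147855 - 63036)*(19519 - 276) = -210891*19243 = -4058175513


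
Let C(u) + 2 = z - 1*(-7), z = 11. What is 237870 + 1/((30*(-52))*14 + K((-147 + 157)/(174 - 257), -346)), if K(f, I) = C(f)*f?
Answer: 431229765517/1812880 ≈ 2.3787e+5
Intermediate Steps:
C(u) = 16 (C(u) = -2 + (11 - 1*(-7)) = -2 + (11 + 7) = -2 + 18 = 16)
K(f, I) = 16*f
237870 + 1/((30*(-52))*14 + K((-147 + 157)/(174 - 257), -346)) = 237870 + 1/((30*(-52))*14 + 16*((-147 + 157)/(174 - 257))) = 237870 + 1/(-1560*14 + 16*(10/(-83))) = 237870 + 1/(-21840 + 16*(10*(-1/83))) = 237870 + 1/(-21840 + 16*(-10/83)) = 237870 + 1/(-21840 - 160/83) = 237870 + 1/(-1812880/83) = 237870 - 83/1812880 = 431229765517/1812880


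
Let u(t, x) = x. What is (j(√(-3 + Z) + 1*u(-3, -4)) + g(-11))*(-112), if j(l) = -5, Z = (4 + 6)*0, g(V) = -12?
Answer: 1904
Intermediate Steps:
Z = 0 (Z = 10*0 = 0)
(j(√(-3 + Z) + 1*u(-3, -4)) + g(-11))*(-112) = (-5 - 12)*(-112) = -17*(-112) = 1904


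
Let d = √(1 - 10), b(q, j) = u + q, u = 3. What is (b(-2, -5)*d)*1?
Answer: 3*I ≈ 3.0*I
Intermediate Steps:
b(q, j) = 3 + q
d = 3*I (d = √(-9) = 3*I ≈ 3.0*I)
(b(-2, -5)*d)*1 = ((3 - 2)*(3*I))*1 = (1*(3*I))*1 = (3*I)*1 = 3*I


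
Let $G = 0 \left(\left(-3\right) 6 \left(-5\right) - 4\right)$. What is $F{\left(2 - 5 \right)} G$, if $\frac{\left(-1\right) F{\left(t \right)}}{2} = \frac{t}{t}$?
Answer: $0$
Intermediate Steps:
$G = 0$ ($G = 0 \left(\left(-18\right) \left(-5\right) - 4\right) = 0 \left(90 - 4\right) = 0 \cdot 86 = 0$)
$F{\left(t \right)} = -2$ ($F{\left(t \right)} = - 2 \frac{t}{t} = \left(-2\right) 1 = -2$)
$F{\left(2 - 5 \right)} G = \left(-2\right) 0 = 0$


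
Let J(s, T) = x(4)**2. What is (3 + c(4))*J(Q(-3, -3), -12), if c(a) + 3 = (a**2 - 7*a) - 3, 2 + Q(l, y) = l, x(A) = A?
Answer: -240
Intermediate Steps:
Q(l, y) = -2 + l
J(s, T) = 16 (J(s, T) = 4**2 = 16)
c(a) = -6 + a**2 - 7*a (c(a) = -3 + ((a**2 - 7*a) - 3) = -3 + (-3 + a**2 - 7*a) = -6 + a**2 - 7*a)
(3 + c(4))*J(Q(-3, -3), -12) = (3 + (-6 + 4**2 - 7*4))*16 = (3 + (-6 + 16 - 28))*16 = (3 - 18)*16 = -15*16 = -240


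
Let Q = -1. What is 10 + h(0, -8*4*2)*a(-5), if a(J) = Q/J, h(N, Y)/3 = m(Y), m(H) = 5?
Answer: 13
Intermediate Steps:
h(N, Y) = 15 (h(N, Y) = 3*5 = 15)
a(J) = -1/J
10 + h(0, -8*4*2)*a(-5) = 10 + 15*(-1/(-5)) = 10 + 15*(-1*(-1/5)) = 10 + 15*(1/5) = 10 + 3 = 13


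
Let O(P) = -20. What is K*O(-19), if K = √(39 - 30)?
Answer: -60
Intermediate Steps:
K = 3 (K = √9 = 3)
K*O(-19) = 3*(-20) = -60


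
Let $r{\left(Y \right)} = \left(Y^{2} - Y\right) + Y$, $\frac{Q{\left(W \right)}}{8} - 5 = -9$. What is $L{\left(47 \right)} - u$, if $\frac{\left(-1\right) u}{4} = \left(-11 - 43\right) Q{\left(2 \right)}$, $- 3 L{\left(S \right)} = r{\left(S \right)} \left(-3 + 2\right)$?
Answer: $\frac{22945}{3} \approx 7648.3$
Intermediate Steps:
$Q{\left(W \right)} = -32$ ($Q{\left(W \right)} = 40 + 8 \left(-9\right) = 40 - 72 = -32$)
$r{\left(Y \right)} = Y^{2}$
$L{\left(S \right)} = \frac{S^{2}}{3}$ ($L{\left(S \right)} = - \frac{S^{2} \left(-3 + 2\right)}{3} = - \frac{S^{2} \left(-1\right)}{3} = - \frac{\left(-1\right) S^{2}}{3} = \frac{S^{2}}{3}$)
$u = -6912$ ($u = - 4 \left(-11 - 43\right) \left(-32\right) = - 4 \left(\left(-54\right) \left(-32\right)\right) = \left(-4\right) 1728 = -6912$)
$L{\left(47 \right)} - u = \frac{47^{2}}{3} - -6912 = \frac{1}{3} \cdot 2209 + 6912 = \frac{2209}{3} + 6912 = \frac{22945}{3}$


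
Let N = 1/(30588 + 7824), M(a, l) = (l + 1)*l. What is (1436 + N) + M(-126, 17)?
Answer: 66913705/38412 ≈ 1742.0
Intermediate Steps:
M(a, l) = l*(1 + l) (M(a, l) = (1 + l)*l = l*(1 + l))
N = 1/38412 ≈ 2.6034e-5
(1436 + N) + M(-126, 17) = (1436 + 1/38412) + 17*(1 + 17) = 55159633/38412 + 17*18 = 55159633/38412 + 306 = 66913705/38412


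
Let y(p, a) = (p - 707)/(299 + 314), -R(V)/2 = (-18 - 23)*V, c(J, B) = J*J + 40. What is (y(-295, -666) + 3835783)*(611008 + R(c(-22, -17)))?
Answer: 1537715988942552/613 ≈ 2.5085e+12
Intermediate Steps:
c(J, B) = 40 + J² (c(J, B) = J² + 40 = 40 + J²)
R(V) = 82*V (R(V) = -2*(-18 - 23)*V = -(-82)*V = 82*V)
y(p, a) = -707/613 + p/613 (y(p, a) = (-707 + p)/613 = (-707 + p)*(1/613) = -707/613 + p/613)
(y(-295, -666) + 3835783)*(611008 + R(c(-22, -17))) = ((-707/613 + (1/613)*(-295)) + 3835783)*(611008 + 82*(40 + (-22)²)) = ((-707/613 - 295/613) + 3835783)*(611008 + 82*(40 + 484)) = (-1002/613 + 3835783)*(611008 + 82*524) = 2351333977*(611008 + 42968)/613 = (2351333977/613)*653976 = 1537715988942552/613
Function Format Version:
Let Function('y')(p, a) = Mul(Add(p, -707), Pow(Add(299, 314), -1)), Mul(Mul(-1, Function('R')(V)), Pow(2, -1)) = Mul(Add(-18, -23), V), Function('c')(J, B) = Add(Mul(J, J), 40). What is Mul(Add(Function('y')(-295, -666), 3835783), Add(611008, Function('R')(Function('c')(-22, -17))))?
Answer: Rational(1537715988942552, 613) ≈ 2.5085e+12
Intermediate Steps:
Function('c')(J, B) = Add(40, Pow(J, 2)) (Function('c')(J, B) = Add(Pow(J, 2), 40) = Add(40, Pow(J, 2)))
Function('R')(V) = Mul(82, V) (Function('R')(V) = Mul(-2, Mul(Add(-18, -23), V)) = Mul(-2, Mul(-41, V)) = Mul(82, V))
Function('y')(p, a) = Add(Rational(-707, 613), Mul(Rational(1, 613), p)) (Function('y')(p, a) = Mul(Add(-707, p), Pow(613, -1)) = Mul(Add(-707, p), Rational(1, 613)) = Add(Rational(-707, 613), Mul(Rational(1, 613), p)))
Mul(Add(Function('y')(-295, -666), 3835783), Add(611008, Function('R')(Function('c')(-22, -17)))) = Mul(Add(Add(Rational(-707, 613), Mul(Rational(1, 613), -295)), 3835783), Add(611008, Mul(82, Add(40, Pow(-22, 2))))) = Mul(Add(Add(Rational(-707, 613), Rational(-295, 613)), 3835783), Add(611008, Mul(82, Add(40, 484)))) = Mul(Add(Rational(-1002, 613), 3835783), Add(611008, Mul(82, 524))) = Mul(Rational(2351333977, 613), Add(611008, 42968)) = Mul(Rational(2351333977, 613), 653976) = Rational(1537715988942552, 613)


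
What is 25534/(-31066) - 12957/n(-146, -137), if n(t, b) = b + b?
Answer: 197762923/4256042 ≈ 46.466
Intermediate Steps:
n(t, b) = 2*b
25534/(-31066) - 12957/n(-146, -137) = 25534/(-31066) - 12957/(2*(-137)) = 25534*(-1/31066) - 12957/(-274) = -12767/15533 - 12957*(-1/274) = -12767/15533 + 12957/274 = 197762923/4256042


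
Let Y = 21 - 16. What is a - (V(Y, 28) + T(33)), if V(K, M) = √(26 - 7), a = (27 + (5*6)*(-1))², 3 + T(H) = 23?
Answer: -11 - √19 ≈ -15.359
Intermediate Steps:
T(H) = 20 (T(H) = -3 + 23 = 20)
Y = 5
a = 9 (a = (27 + 30*(-1))² = (27 - 30)² = (-3)² = 9)
V(K, M) = √19
a - (V(Y, 28) + T(33)) = 9 - (√19 + 20) = 9 - (20 + √19) = 9 + (-20 - √19) = -11 - √19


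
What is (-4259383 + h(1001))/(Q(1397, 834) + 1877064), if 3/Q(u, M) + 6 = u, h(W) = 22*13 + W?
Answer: -5923011536/2610996027 ≈ -2.2685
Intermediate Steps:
h(W) = 286 + W
Q(u, M) = 3/(-6 + u)
(-4259383 + h(1001))/(Q(1397, 834) + 1877064) = (-4259383 + (286 + 1001))/(3/(-6 + 1397) + 1877064) = (-4259383 + 1287)/(3/1391 + 1877064) = -4258096/(3*(1/1391) + 1877064) = -4258096/(3/1391 + 1877064) = -4258096/2610996027/1391 = -4258096*1391/2610996027 = -5923011536/2610996027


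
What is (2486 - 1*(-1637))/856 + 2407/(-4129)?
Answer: 14963475/3534424 ≈ 4.2336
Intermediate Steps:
(2486 - 1*(-1637))/856 + 2407/(-4129) = (2486 + 1637)*(1/856) + 2407*(-1/4129) = 4123*(1/856) - 2407/4129 = 4123/856 - 2407/4129 = 14963475/3534424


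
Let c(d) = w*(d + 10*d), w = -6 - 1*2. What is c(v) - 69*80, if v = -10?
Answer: -4640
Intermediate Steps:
w = -8 (w = -6 - 2 = -8)
c(d) = -88*d (c(d) = -8*(d + 10*d) = -88*d)
c(v) - 69*80 = -88*(-10) - 69*80 = 880 - 5520 = -4640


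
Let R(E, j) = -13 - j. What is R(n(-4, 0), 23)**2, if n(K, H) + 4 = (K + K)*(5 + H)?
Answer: 1296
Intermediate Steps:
n(K, H) = -4 + 2*K*(5 + H) (n(K, H) = -4 + (K + K)*(5 + H) = -4 + (2*K)*(5 + H) = -4 + 2*K*(5 + H))
R(n(-4, 0), 23)**2 = (-13 - 1*23)**2 = (-13 - 23)**2 = (-36)**2 = 1296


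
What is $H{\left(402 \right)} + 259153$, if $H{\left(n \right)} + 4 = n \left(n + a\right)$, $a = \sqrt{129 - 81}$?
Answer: $420753 + 1608 \sqrt{3} \approx 4.2354 \cdot 10^{5}$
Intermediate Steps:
$a = 4 \sqrt{3}$ ($a = \sqrt{48} = 4 \sqrt{3} \approx 6.9282$)
$H{\left(n \right)} = -4 + n \left(n + 4 \sqrt{3}\right)$
$H{\left(402 \right)} + 259153 = \left(-4 + 402^{2} + 4 \cdot 402 \sqrt{3}\right) + 259153 = \left(-4 + 161604 + 1608 \sqrt{3}\right) + 259153 = \left(161600 + 1608 \sqrt{3}\right) + 259153 = 420753 + 1608 \sqrt{3}$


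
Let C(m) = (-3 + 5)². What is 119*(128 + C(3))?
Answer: 15708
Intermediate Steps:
C(m) = 4 (C(m) = 2² = 4)
119*(128 + C(3)) = 119*(128 + 4) = 119*132 = 15708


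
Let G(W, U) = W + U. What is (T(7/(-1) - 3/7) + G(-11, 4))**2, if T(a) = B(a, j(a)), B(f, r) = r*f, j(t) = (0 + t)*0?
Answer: 49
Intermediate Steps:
G(W, U) = U + W
j(t) = 0 (j(t) = t*0 = 0)
B(f, r) = f*r
T(a) = 0 (T(a) = a*0 = 0)
(T(7/(-1) - 3/7) + G(-11, 4))**2 = (0 + (4 - 11))**2 = (0 - 7)**2 = (-7)**2 = 49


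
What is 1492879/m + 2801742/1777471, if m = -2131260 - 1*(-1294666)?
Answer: -309628582261/1487021573774 ≈ -0.20822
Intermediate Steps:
m = -836594 (m = -2131260 + 1294666 = -836594)
1492879/m + 2801742/1777471 = 1492879/(-836594) + 2801742/1777471 = 1492879*(-1/836594) + 2801742*(1/1777471) = -1492879/836594 + 2801742/1777471 = -309628582261/1487021573774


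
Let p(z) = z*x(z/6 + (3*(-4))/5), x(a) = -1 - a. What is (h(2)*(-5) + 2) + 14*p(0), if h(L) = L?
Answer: -8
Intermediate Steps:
p(z) = z*(7/5 - z/6) (p(z) = z*(-1 - (z/6 + (3*(-4))/5)) = z*(-1 - (z*(1/6) - 12*1/5)) = z*(-1 - (z/6 - 12/5)) = z*(-1 - (-12/5 + z/6)) = z*(-1 + (12/5 - z/6)) = z*(7/5 - z/6))
(h(2)*(-5) + 2) + 14*p(0) = (2*(-5) + 2) + 14*((1/30)*0*(42 - 5*0)) = (-10 + 2) + 14*((1/30)*0*(42 + 0)) = -8 + 14*((1/30)*0*42) = -8 + 14*0 = -8 + 0 = -8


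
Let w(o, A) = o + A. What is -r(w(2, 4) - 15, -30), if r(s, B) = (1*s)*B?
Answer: -270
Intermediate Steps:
w(o, A) = A + o
r(s, B) = B*s (r(s, B) = s*B = B*s)
-r(w(2, 4) - 15, -30) = -(-30)*((4 + 2) - 15) = -(-30)*(6 - 15) = -(-30)*(-9) = -1*270 = -270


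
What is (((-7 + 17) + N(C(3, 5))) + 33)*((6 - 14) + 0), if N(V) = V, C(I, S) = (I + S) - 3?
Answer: -384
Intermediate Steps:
C(I, S) = -3 + I + S
(((-7 + 17) + N(C(3, 5))) + 33)*((6 - 14) + 0) = (((-7 + 17) + (-3 + 3 + 5)) + 33)*((6 - 14) + 0) = ((10 + 5) + 33)*(-8 + 0) = (15 + 33)*(-8) = 48*(-8) = -384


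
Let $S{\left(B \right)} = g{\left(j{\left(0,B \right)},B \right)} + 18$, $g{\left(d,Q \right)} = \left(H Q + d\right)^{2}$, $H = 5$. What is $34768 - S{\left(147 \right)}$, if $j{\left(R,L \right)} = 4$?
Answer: $-511371$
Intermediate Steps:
$g{\left(d,Q \right)} = \left(d + 5 Q\right)^{2}$ ($g{\left(d,Q \right)} = \left(5 Q + d\right)^{2} = \left(d + 5 Q\right)^{2}$)
$S{\left(B \right)} = 18 + \left(4 + 5 B\right)^{2}$ ($S{\left(B \right)} = \left(4 + 5 B\right)^{2} + 18 = 18 + \left(4 + 5 B\right)^{2}$)
$34768 - S{\left(147 \right)} = 34768 - \left(18 + \left(4 + 5 \cdot 147\right)^{2}\right) = 34768 - \left(18 + \left(4 + 735\right)^{2}\right) = 34768 - \left(18 + 739^{2}\right) = 34768 - \left(18 + 546121\right) = 34768 - 546139 = -511371$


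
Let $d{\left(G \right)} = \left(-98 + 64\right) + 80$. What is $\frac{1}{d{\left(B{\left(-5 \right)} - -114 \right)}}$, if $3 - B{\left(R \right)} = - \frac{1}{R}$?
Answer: $\frac{1}{46} \approx 0.021739$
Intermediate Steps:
$B{\left(R \right)} = 3 + \frac{1}{R}$ ($B{\left(R \right)} = 3 - - \frac{1}{R} = 3 + \frac{1}{R}$)
$d{\left(G \right)} = 46$ ($d{\left(G \right)} = -34 + 80 = 46$)
$\frac{1}{d{\left(B{\left(-5 \right)} - -114 \right)}} = \frac{1}{46}$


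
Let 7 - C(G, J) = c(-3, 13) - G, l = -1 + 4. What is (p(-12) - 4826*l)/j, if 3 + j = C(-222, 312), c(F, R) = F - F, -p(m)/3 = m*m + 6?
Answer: 7464/109 ≈ 68.477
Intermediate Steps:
p(m) = -18 - 3*m² (p(m) = -3*(m*m + 6) = -3*(m² + 6) = -3*(6 + m²) = -18 - 3*m²)
c(F, R) = 0
l = 3
C(G, J) = 7 + G (C(G, J) = 7 - (0 - G) = 7 - (-1)*G = 7 + G)
j = -218 (j = -3 + (7 - 222) = -3 - 215 = -218)
(p(-12) - 4826*l)/j = ((-18 - 3*(-12)²) - 4826*3)/(-218) = ((-18 - 3*144) - 127*114)*(-1/218) = ((-18 - 432) - 14478)*(-1/218) = (-450 - 14478)*(-1/218) = -14928*(-1/218) = 7464/109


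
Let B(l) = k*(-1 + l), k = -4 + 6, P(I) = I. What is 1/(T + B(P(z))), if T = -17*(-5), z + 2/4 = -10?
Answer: 1/62 ≈ 0.016129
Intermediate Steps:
z = -21/2 (z = -½ - 10 = -21/2 ≈ -10.500)
T = 85
k = 2
B(l) = -2 + 2*l (B(l) = 2*(-1 + l) = -2 + 2*l)
1/(T + B(P(z))) = 1/(85 + (-2 + 2*(-21/2))) = 1/(85 + (-2 - 21)) = 1/(85 - 23) = 1/62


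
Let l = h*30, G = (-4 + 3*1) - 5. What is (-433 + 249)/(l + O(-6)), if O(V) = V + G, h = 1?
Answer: -92/9 ≈ -10.222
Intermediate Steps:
G = -6 (G = (-4 + 3) - 5 = -1 - 5 = -6)
l = 30 (l = 1*30 = 30)
O(V) = -6 + V (O(V) = V - 6 = -6 + V)
(-433 + 249)/(l + O(-6)) = (-433 + 249)/(30 + (-6 - 6)) = -184/(30 - 12) = -184/18 = -184*1/18 = -92/9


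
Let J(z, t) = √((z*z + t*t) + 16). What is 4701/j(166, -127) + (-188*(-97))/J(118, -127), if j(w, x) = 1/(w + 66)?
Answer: 1090632 + 18236*√3341/10023 ≈ 1.0907e+6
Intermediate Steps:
j(w, x) = 1/(66 + w)
J(z, t) = √(16 + t² + z²) (J(z, t) = √((z² + t²) + 16) = √((t² + z²) + 16) = √(16 + t² + z²))
4701/j(166, -127) + (-188*(-97))/J(118, -127) = 4701/(1/(66 + 166)) + (-188*(-97))/(√(16 + (-127)² + 118²)) = 4701/(1/232) + 18236/(√(16 + 16129 + 13924)) = 4701/(1/232) + 18236/(√30069) = 4701*232 + 18236/((3*√3341)) = 1090632 + 18236*(√3341/10023) = 1090632 + 18236*√3341/10023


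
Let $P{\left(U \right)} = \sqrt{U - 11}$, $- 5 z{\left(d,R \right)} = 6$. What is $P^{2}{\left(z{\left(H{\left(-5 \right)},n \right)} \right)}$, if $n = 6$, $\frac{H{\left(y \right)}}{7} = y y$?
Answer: $- \frac{61}{5} \approx -12.2$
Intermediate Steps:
$H{\left(y \right)} = 7 y^{2}$ ($H{\left(y \right)} = 7 y y = 7 y^{2}$)
$z{\left(d,R \right)} = - \frac{6}{5}$ ($z{\left(d,R \right)} = \left(- \frac{1}{5}\right) 6 = - \frac{6}{5}$)
$P{\left(U \right)} = \sqrt{-11 + U}$
$P^{2}{\left(z{\left(H{\left(-5 \right)},n \right)} \right)} = \left(\sqrt{-11 - \frac{6}{5}}\right)^{2} = \left(\sqrt{- \frac{61}{5}}\right)^{2} = \left(\frac{i \sqrt{305}}{5}\right)^{2} = - \frac{61}{5}$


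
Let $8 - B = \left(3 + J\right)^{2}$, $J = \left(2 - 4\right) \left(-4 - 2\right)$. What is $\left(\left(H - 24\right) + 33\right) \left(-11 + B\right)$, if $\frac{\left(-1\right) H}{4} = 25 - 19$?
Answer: $3420$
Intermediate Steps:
$J = 12$ ($J = \left(-2\right) \left(-6\right) = 12$)
$B = -217$ ($B = 8 - \left(3 + 12\right)^{2} = 8 - 15^{2} = 8 - 225 = -217$)
$H = -24$ ($H = - 4 \left(25 - 19\right) = \left(-4\right) 6 = -24$)
$\left(\left(H - 24\right) + 33\right) \left(-11 + B\right) = \left(\left(-24 - 24\right) + 33\right) \left(-11 - 217\right) = \left(-48 + 33\right) \left(-228\right) = \left(-15\right) \left(-228\right) = 3420$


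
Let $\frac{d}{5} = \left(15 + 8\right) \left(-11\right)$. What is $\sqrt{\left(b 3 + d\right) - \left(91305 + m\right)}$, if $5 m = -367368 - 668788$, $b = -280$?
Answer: $\frac{9 \sqrt{35130}}{5} \approx 337.37$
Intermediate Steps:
$d = -1265$ ($d = 5 \left(15 + 8\right) \left(-11\right) = 5 \cdot 23 \left(-11\right) = 5 \left(-253\right) = -1265$)
$m = - \frac{1036156}{5}$ ($m = \frac{-367368 - 668788}{5} = \frac{1}{5} \left(-1036156\right) = - \frac{1036156}{5} \approx -2.0723 \cdot 10^{5}$)
$\sqrt{\left(b 3 + d\right) - \left(91305 + m\right)} = \sqrt{\left(\left(-280\right) 3 - 1265\right) - - \frac{579631}{5}} = \sqrt{\left(-840 - 1265\right) + \left(-91305 + \frac{1036156}{5}\right)} = \sqrt{-2105 + \frac{579631}{5}} = \sqrt{\frac{569106}{5}} = \frac{9 \sqrt{35130}}{5}$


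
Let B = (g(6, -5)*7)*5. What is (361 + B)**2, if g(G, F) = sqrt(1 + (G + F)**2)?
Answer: 132771 + 25270*sqrt(2) ≈ 1.6851e+5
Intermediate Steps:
g(G, F) = sqrt(1 + (F + G)**2)
B = 35*sqrt(2) (B = (sqrt(1 + (-5 + 6)**2)*7)*5 = (sqrt(1 + 1**2)*7)*5 = (sqrt(1 + 1)*7)*5 = (sqrt(2)*7)*5 = (7*sqrt(2))*5 = 35*sqrt(2) ≈ 49.497)
(361 + B)**2 = (361 + 35*sqrt(2))**2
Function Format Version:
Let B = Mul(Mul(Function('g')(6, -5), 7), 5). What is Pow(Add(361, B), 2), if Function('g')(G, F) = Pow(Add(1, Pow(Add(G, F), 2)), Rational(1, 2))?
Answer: Add(132771, Mul(25270, Pow(2, Rational(1, 2)))) ≈ 1.6851e+5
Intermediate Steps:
Function('g')(G, F) = Pow(Add(1, Pow(Add(F, G), 2)), Rational(1, 2))
B = Mul(35, Pow(2, Rational(1, 2))) (B = Mul(Mul(Pow(Add(1, Pow(Add(-5, 6), 2)), Rational(1, 2)), 7), 5) = Mul(Mul(Pow(Add(1, Pow(1, 2)), Rational(1, 2)), 7), 5) = Mul(Mul(Pow(Add(1, 1), Rational(1, 2)), 7), 5) = Mul(Mul(Pow(2, Rational(1, 2)), 7), 5) = Mul(Mul(7, Pow(2, Rational(1, 2))), 5) = Mul(35, Pow(2, Rational(1, 2))) ≈ 49.497)
Pow(Add(361, B), 2) = Pow(Add(361, Mul(35, Pow(2, Rational(1, 2)))), 2)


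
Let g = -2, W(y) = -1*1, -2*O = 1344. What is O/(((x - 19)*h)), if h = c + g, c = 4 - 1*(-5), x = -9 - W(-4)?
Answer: 32/9 ≈ 3.5556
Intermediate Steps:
O = -672 (O = -½*1344 = -672)
W(y) = -1
x = -8 (x = -9 - 1*(-1) = -9 + 1 = -8)
c = 9 (c = 4 + 5 = 9)
h = 7 (h = 9 - 2 = 7)
O/(((x - 19)*h)) = -672*1/(7*(-8 - 19)) = -672/((-27*7)) = -672/(-189) = -672*(-1/189) = 32/9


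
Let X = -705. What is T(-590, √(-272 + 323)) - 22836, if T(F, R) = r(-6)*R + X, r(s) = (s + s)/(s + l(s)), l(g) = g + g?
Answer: -23541 + 2*√51/3 ≈ -23536.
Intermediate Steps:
l(g) = 2*g
r(s) = ⅔ (r(s) = (s + s)/(s + 2*s) = (2*s)/((3*s)) = (2*s)*(1/(3*s)) = ⅔)
T(F, R) = -705 + 2*R/3 (T(F, R) = 2*R/3 - 705 = -705 + 2*R/3)
T(-590, √(-272 + 323)) - 22836 = (-705 + 2*√(-272 + 323)/3) - 22836 = (-705 + 2*√51/3) - 22836 = -23541 + 2*√51/3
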